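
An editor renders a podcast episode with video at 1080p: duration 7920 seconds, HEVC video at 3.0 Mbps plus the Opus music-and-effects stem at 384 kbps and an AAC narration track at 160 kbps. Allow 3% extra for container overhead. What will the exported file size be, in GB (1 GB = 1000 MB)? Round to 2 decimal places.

Audio total: 384 + 160 = 544 kbps = 0.544 Mbps.
Total bitrate: 3.0 + 0.544 = 3.544 Mbps.
Stream data: 3.544 Mbps × 7920 s = 28068.5 Mb.
With 3% container overhead: ×1.03.
28,911 Mb ÷ 8 = 3,614 MB → 3.614 GB.

3.61 GB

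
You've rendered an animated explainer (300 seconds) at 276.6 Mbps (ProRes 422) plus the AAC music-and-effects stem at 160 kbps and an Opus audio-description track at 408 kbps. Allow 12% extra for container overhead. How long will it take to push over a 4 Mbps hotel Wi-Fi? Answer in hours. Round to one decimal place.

6.5 hours

Audio total: 160 + 408 = 568 kbps = 0.568 Mbps.
Total bitrate: 277.168 Mbps.
File: 277.168 Mbps × 300 s = 83150.4 Mb.
With 12% container overhead: ×1.12. → 93128.4 Mb.
At 4 Mbps: 93128.4 / 4 = 23282.1 s ≈ 6.47 hours.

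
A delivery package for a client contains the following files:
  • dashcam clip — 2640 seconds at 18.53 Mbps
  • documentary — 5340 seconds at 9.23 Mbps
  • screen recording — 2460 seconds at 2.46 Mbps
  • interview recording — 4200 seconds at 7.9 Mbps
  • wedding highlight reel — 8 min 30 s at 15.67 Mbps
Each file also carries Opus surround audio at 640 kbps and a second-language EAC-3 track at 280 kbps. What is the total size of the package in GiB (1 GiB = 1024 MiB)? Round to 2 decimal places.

18.55 GiB

Audio total: 640 + 280 = 920 kbps = 0.920 Mbps.
dashcam clip: 19.450 Mbps × 2640 s = 51348.0 Mb
documentary: 10.150 Mbps × 5340 s = 54201.0 Mb
screen recording: 3.380 Mbps × 2460 s = 8314.8 Mb
interview recording: 8.820 Mbps × 4200 s = 37044.0 Mb
wedding highlight reel: 16.590 Mbps × 510 s = 8460.9 Mb
Total: 159368.7 Mb = 19921.1 MB.
= 18.55 GiB.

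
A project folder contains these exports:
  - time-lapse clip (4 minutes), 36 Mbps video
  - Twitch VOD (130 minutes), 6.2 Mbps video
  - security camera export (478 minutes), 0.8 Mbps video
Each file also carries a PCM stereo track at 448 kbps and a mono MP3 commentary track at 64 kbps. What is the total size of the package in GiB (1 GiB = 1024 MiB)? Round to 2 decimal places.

11.50 GiB

Audio total: 448 + 64 = 512 kbps = 0.512 Mbps.
time-lapse clip: 36.512 Mbps × 240 s = 8762.9 Mb
Twitch VOD: 6.712 Mbps × 7800 s = 52353.6 Mb
security camera export: 1.312 Mbps × 28680 s = 37628.2 Mb
Total: 98744.6 Mb = 12343.1 MB.
= 11.50 GiB.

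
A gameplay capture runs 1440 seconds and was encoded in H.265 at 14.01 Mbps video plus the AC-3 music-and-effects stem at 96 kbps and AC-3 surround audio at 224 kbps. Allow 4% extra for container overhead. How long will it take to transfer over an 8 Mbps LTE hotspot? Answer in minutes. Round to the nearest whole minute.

Audio total: 96 + 224 = 320 kbps = 0.320 Mbps.
Total bitrate: 14.330 Mbps.
File: 14.330 Mbps × 1440 s = 20635.2 Mb.
With 4% container overhead: ×1.04. → 21460.6 Mb.
At 8 Mbps: 21460.6 / 8 = 2682.6 s ≈ 44.7 minutes.

45 minutes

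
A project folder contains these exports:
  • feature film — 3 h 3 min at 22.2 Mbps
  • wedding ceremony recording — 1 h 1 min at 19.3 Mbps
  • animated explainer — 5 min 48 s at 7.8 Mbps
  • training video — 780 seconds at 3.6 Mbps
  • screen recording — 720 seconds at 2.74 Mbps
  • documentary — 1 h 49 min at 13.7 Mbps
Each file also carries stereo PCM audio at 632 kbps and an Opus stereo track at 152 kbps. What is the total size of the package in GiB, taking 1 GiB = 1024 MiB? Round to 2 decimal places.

50.01 GiB

Audio total: 632 + 152 = 784 kbps = 0.784 Mbps.
feature film: 22.984 Mbps × 10980 s = 252364.3 Mb
wedding ceremony recording: 20.084 Mbps × 3660 s = 73507.4 Mb
animated explainer: 8.584 Mbps × 348 s = 2987.2 Mb
training video: 4.384 Mbps × 780 s = 3419.5 Mb
screen recording: 3.524 Mbps × 720 s = 2537.3 Mb
documentary: 14.484 Mbps × 6540 s = 94725.4 Mb
Total: 429541.2 Mb = 53692.6 MB.
= 50.01 GiB.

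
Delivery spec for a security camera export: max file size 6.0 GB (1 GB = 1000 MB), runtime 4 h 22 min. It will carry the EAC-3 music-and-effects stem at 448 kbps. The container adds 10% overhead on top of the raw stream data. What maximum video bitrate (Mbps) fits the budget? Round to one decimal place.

2.3 Mbps

Budget: 6.0 GB = 48000.0 Mb.
Stream payload after overhead: 48000.0 / 1.10 = 43636.4 Mb.
4 h 22 min = 262 min = 15720 s
Total bitrate budget: 43636.4 Mb / 15720 s = 2.776 Mbps.
Audio: 448 kbps = 0.448 Mbps.
Video: 2.776 − 0.448 = 2.328 Mbps.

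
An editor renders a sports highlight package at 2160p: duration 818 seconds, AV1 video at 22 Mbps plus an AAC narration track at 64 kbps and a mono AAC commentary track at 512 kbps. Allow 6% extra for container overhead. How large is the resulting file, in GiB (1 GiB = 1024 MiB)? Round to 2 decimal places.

2.28 GiB

Audio total: 64 + 512 = 576 kbps = 0.576 Mbps.
Total bitrate: 22 + 0.576 = 22.576 Mbps.
Stream data: 22.576 Mbps × 818 s = 18467.2 Mb.
With 6% container overhead: ×1.06.
19,575 Mb = 2,446,899,760 bytes ÷ 1,073,741,824 = 2.279 GiB.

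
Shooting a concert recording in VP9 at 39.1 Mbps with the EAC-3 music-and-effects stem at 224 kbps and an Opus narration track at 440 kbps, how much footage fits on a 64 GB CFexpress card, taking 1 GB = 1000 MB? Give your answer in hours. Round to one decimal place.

3.6 hours

Audio total: 224 + 440 = 664 kbps = 0.664 Mbps.
Total bitrate: 39.1 + 0.664 = 39.764 Mbps.
Capacity: 64 GB = 512,000 Mb.
Recording time: 512,000 / 39.764 = 12,876 s ≈ 3.58 hours.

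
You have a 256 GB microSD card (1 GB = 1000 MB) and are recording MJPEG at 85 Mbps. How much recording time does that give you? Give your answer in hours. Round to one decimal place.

6.7 hours

Capacity: 256 GB = 2,048,000 Mb.
Recording time: 2,048,000 / 85.000 = 24,094 s ≈ 6.69 hours.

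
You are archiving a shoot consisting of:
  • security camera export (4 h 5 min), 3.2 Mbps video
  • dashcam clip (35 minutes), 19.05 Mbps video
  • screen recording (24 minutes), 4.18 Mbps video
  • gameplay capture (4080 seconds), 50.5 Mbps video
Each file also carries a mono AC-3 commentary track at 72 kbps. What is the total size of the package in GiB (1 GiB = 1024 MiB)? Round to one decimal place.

Audio: 72 kbps = 0.072 Mbps.
security camera export: 3.272 Mbps × 14700 s = 48098.4 Mb
dashcam clip: 19.122 Mbps × 2100 s = 40156.2 Mb
screen recording: 4.252 Mbps × 1440 s = 6122.9 Mb
gameplay capture: 50.572 Mbps × 4080 s = 206333.8 Mb
Total: 300711.2 Mb = 37588.9 MB.
= 35.01 GiB.

35.0 GiB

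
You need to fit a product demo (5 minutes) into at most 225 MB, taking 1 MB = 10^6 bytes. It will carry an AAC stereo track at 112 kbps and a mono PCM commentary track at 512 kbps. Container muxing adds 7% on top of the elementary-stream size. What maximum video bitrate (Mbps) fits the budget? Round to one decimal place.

5.0 Mbps

Budget: 225 MB = 1800.0 Mb.
Stream payload after overhead: 1800.0 / 1.07 = 1682.2 Mb.
5 min = 300 s
Total bitrate budget: 1682.2 Mb / 300 s = 5.607 Mbps.
Audio total: 112 + 512 = 624 kbps = 0.624 Mbps.
Video: 5.607 − 0.624 = 4.983 Mbps.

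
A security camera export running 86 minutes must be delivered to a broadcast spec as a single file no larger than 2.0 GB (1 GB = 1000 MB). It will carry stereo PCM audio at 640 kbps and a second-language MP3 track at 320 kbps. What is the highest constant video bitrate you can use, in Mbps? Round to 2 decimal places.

Budget: 2.0 GB = 16000.0 Mb.
86 min = 5160 s
Total bitrate budget: 16000.0 Mb / 5160 s = 3.101 Mbps.
Audio total: 640 + 320 = 960 kbps = 0.960 Mbps.
Video: 3.101 − 0.960 = 2.141 Mbps.

2.14 Mbps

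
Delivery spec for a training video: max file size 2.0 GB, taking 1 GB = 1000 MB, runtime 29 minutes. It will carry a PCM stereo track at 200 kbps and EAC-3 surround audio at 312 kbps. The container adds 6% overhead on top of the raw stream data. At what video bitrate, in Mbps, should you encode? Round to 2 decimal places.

Budget: 2.0 GB = 16000.0 Mb.
Stream payload after overhead: 16000.0 / 1.06 = 15094.3 Mb.
29 min = 1740 s
Total bitrate budget: 15094.3 Mb / 1740 s = 8.675 Mbps.
Audio total: 200 + 312 = 512 kbps = 0.512 Mbps.
Video: 8.675 − 0.512 = 8.163 Mbps.

8.16 Mbps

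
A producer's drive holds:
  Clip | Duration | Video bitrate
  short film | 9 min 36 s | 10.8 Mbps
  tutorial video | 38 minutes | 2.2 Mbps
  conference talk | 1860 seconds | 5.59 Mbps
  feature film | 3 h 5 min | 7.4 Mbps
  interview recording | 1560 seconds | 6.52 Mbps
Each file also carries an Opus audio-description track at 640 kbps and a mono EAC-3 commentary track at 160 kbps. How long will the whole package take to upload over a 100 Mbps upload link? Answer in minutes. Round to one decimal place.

Audio total: 640 + 160 = 800 kbps = 0.800 Mbps.
short film: 11.600 Mbps × 576 s = 6681.6 Mb
tutorial video: 3.000 Mbps × 2280 s = 6840.0 Mb
conference talk: 6.390 Mbps × 1860 s = 11885.4 Mb
feature film: 8.200 Mbps × 11100 s = 91020.0 Mb
interview recording: 7.320 Mbps × 1560 s = 11419.2 Mb
Total: 127846.2 Mb = 15980.8 MB.
At 100 Mbps: 127846.2 / 100 = 1278 s ≈ 21.3 minutes.

21.3 minutes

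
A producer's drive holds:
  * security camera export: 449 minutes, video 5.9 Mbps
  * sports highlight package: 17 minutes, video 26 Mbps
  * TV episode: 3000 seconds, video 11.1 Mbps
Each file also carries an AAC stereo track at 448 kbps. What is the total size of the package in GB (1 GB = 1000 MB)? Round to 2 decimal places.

29.08 GB

Audio: 448 kbps = 0.448 Mbps.
security camera export: 6.348 Mbps × 26940 s = 171015.1 Mb
sports highlight package: 26.448 Mbps × 1020 s = 26977.0 Mb
TV episode: 11.548 Mbps × 3000 s = 34644.0 Mb
Total: 232636.1 Mb = 29079.5 MB.
= 29.08 GB.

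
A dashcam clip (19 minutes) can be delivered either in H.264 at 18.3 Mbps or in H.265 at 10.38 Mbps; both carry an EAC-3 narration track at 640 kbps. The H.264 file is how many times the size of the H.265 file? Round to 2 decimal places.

1.72

19 min = 1140 s
Audio: 640 kbps = 0.640 Mbps.
H.264: 18.940 Mbps × 1140 s = 21591.6 Mb = 2.699 GB.
H.265: 11.020 Mbps × 1140 s = 12562.8 Mb = 1.570 GB.
Ratio: 2.699 / 1.570 = 1.719.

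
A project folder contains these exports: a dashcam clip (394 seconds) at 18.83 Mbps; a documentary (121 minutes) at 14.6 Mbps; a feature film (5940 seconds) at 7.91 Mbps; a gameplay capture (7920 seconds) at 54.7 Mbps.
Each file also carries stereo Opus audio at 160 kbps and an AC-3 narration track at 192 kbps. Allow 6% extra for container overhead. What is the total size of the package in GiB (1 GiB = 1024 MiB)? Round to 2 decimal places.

Audio total: 160 + 192 = 352 kbps = 0.352 Mbps.
dashcam clip: 19.182 Mbps × 394 s × 1.06 = 8011.2 Mb
documentary: 14.952 Mbps × 7260 s × 1.06 = 115064.6 Mb
feature film: 8.262 Mbps × 5940 s × 1.06 = 52020.9 Mb
gameplay capture: 55.052 Mbps × 7920 s × 1.06 = 462172.6 Mb
Total: 637269.2 Mb = 79658.6 MB.
= 74.19 GiB.

74.19 GiB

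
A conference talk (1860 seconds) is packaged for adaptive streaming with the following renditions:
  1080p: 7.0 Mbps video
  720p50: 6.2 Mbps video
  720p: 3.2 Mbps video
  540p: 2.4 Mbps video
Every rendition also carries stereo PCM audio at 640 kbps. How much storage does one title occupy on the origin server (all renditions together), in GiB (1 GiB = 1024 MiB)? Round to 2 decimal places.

Audio: 640 kbps = 0.640 Mbps.
Sum of rendition bitrates: (7.0+0.640) + (6.2+0.640) + (3.2+0.640) + (2.4+0.640) = 21.360 Mbps.
× 1860 s = 39,730 Mb = 4,966 MB = 4.625 GiB.

4.63 GiB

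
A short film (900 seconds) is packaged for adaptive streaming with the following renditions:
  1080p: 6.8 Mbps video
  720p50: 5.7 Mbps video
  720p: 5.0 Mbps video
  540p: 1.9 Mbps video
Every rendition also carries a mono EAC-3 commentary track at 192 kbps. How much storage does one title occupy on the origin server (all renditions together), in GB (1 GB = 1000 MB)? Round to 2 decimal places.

Audio: 192 kbps = 0.192 Mbps.
Sum of rendition bitrates: (6.8+0.192) + (5.7+0.192) + (5.0+0.192) + (1.9+0.192) = 20.168 Mbps.
× 900 s = 18,151 Mb = 2,269 MB = 2.269 GB.

2.27 GB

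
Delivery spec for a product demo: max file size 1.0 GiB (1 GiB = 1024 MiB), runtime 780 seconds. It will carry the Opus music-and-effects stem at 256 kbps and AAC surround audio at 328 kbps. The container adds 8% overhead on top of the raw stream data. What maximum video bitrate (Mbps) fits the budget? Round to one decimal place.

9.6 Mbps

Budget: 1.0 GiB = 8589.9 Mb.
Stream payload after overhead: 8589.9 / 1.08 = 7953.6 Mb.
Total bitrate budget: 7953.6 Mb / 780 s = 10.197 Mbps.
Audio total: 256 + 328 = 584 kbps = 0.584 Mbps.
Video: 10.197 − 0.584 = 9.613 Mbps.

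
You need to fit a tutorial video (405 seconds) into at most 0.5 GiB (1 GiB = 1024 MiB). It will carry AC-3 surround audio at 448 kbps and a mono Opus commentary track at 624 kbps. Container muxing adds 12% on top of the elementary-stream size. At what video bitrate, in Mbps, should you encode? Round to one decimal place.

Budget: 0.5 GiB = 4295.0 Mb.
Stream payload after overhead: 4295.0 / 1.12 = 3834.8 Mb.
Total bitrate budget: 3834.8 Mb / 405 s = 9.469 Mbps.
Audio total: 448 + 624 = 1072 kbps = 1.072 Mbps.
Video: 9.469 − 1.072 = 8.397 Mbps.

8.4 Mbps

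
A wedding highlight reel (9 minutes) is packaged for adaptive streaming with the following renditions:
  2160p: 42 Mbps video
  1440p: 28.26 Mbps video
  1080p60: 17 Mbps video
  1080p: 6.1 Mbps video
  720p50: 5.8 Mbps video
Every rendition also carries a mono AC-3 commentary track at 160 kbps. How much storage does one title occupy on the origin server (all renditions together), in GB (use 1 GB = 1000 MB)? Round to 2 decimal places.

6.75 GB

9 min = 540 s
Audio: 160 kbps = 0.160 Mbps.
Sum of rendition bitrates: (42+0.160) + (28.26+0.160) + (17+0.160) + (6.1+0.160) + (5.8+0.160) = 99.960 Mbps.
× 540 s = 53,978 Mb = 6,747 MB = 6.747 GB.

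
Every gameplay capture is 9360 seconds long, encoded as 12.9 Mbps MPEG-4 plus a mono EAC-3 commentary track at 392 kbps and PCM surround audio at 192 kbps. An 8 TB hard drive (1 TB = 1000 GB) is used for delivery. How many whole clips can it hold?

507

Audio total: 392 + 192 = 584 kbps = 0.584 Mbps.
Total bitrate: 13.484 Mbps.
Per item: 13.484 Mbps × 9360 s = 126,210 Mb = 15,776 MB.
Capacity: 8 TB = 64,000,000 Mb; 507.09 items → 507 complete.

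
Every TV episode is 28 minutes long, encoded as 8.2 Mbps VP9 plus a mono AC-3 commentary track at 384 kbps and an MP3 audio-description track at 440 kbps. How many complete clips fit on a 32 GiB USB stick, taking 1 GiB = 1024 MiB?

28 min = 1680 s
Audio total: 384 + 440 = 824 kbps = 0.824 Mbps.
Total bitrate: 9.024 Mbps.
Per item: 9.024 Mbps × 1680 s = 15,160 Mb = 1,895 MB.
Capacity: 32 GiB = 274,878 Mb; 18.13 items → 18 complete.

18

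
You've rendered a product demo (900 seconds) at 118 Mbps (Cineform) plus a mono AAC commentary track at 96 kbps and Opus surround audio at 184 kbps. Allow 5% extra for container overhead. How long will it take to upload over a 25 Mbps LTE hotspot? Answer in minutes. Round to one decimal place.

74.5 minutes

Audio total: 96 + 184 = 280 kbps = 0.280 Mbps.
Total bitrate: 118.280 Mbps.
File: 118.280 Mbps × 900 s = 106452.0 Mb.
With 5% container overhead: ×1.05. → 111774.6 Mb.
At 25 Mbps: 111774.6 / 25 = 4471.0 s ≈ 74.5 minutes.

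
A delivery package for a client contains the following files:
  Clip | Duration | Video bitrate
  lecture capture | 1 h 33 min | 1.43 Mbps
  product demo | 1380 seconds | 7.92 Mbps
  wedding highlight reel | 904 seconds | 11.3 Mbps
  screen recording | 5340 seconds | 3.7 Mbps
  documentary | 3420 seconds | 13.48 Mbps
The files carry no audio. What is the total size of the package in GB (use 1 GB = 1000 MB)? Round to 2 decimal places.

11.87 GB

lecture capture: 1.430 Mbps × 5580 s = 7979.4 Mb
product demo: 7.920 Mbps × 1380 s = 10929.6 Mb
wedding highlight reel: 11.300 Mbps × 904 s = 10215.2 Mb
screen recording: 3.700 Mbps × 5340 s = 19758.0 Mb
documentary: 13.480 Mbps × 3420 s = 46101.6 Mb
Total: 94983.8 Mb = 11873.0 MB.
= 11.87 GB.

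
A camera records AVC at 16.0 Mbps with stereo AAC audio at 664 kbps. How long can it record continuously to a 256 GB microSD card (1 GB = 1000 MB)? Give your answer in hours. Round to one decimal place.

34.1 hours

Audio: 664 kbps = 0.664 Mbps.
Total bitrate: 16.0 + 0.664 = 16.664 Mbps.
Capacity: 256 GB = 2,048,000 Mb.
Recording time: 2,048,000 / 16.664 = 122,900 s ≈ 34.1 hours.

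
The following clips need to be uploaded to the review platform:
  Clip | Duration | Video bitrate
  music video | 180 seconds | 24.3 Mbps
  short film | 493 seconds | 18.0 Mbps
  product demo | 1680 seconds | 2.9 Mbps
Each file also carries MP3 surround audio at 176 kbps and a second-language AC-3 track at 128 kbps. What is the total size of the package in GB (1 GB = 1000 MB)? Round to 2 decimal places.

Audio total: 176 + 128 = 304 kbps = 0.304 Mbps.
music video: 24.604 Mbps × 180 s = 4428.7 Mb
short film: 18.304 Mbps × 493 s = 9023.9 Mb
product demo: 3.204 Mbps × 1680 s = 5382.7 Mb
Total: 18835.3 Mb = 2354.4 MB.
= 2.354 GB.

2.35 GB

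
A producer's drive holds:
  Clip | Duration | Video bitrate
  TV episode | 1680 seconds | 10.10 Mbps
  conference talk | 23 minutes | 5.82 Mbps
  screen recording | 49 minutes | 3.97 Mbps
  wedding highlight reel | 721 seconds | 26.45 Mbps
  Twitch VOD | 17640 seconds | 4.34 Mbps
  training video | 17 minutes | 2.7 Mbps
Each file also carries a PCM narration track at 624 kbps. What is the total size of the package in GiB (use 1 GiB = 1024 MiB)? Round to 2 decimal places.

Audio: 624 kbps = 0.624 Mbps.
TV episode: 10.724 Mbps × 1680 s = 18016.3 Mb
conference talk: 6.444 Mbps × 1380 s = 8892.7 Mb
screen recording: 4.594 Mbps × 2940 s = 13506.4 Mb
wedding highlight reel: 27.074 Mbps × 721 s = 19520.4 Mb
Twitch VOD: 4.964 Mbps × 17640 s = 87565.0 Mb
training video: 3.324 Mbps × 1020 s = 3390.5 Mb
Total: 150891.2 Mb = 18861.4 MB.
= 17.57 GiB.

17.57 GiB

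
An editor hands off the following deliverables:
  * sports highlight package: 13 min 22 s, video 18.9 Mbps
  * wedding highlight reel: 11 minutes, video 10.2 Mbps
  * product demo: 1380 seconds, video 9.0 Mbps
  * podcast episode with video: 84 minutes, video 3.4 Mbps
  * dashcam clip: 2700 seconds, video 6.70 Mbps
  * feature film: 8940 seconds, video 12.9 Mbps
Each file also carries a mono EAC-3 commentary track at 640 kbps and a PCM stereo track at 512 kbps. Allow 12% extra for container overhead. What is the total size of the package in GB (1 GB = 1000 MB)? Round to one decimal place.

29.0 GB

Audio total: 640 + 512 = 1152 kbps = 1.152 Mbps.
sports highlight package: 20.052 Mbps × 802 s × 1.12 = 18011.5 Mb
wedding highlight reel: 11.352 Mbps × 660 s × 1.12 = 8391.4 Mb
product demo: 10.152 Mbps × 1380 s × 1.12 = 15690.9 Mb
podcast episode with video: 4.552 Mbps × 5040 s × 1.12 = 25695.1 Mb
dashcam clip: 7.852 Mbps × 2700 s × 1.12 = 23744.4 Mb
feature film: 14.052 Mbps × 8940 s × 1.12 = 140699.9 Mb
Total: 232233.3 Mb = 29029.2 MB.
= 29.03 GB.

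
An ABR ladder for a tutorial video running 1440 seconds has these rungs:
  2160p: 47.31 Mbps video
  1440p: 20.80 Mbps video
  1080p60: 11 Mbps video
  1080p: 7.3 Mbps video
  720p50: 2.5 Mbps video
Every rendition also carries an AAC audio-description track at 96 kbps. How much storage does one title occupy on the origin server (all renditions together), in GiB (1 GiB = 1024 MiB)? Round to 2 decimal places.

Audio: 96 kbps = 0.096 Mbps.
Sum of rendition bitrates: (47.31+0.096) + (20.80+0.096) + (11+0.096) + (7.3+0.096) + (2.5+0.096) = 89.390 Mbps.
× 1440 s = 128,722 Mb = 16,090 MB = 14.99 GiB.

14.99 GiB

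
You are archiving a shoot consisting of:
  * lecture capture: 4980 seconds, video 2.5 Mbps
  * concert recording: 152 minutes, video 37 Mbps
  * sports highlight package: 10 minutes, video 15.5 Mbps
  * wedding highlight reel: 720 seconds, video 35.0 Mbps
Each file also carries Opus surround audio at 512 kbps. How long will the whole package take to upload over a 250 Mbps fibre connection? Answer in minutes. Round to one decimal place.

Audio: 512 kbps = 0.512 Mbps.
lecture capture: 3.012 Mbps × 4980 s = 14999.8 Mb
concert recording: 37.512 Mbps × 9120 s = 342109.4 Mb
sports highlight package: 16.012 Mbps × 600 s = 9607.2 Mb
wedding highlight reel: 35.512 Mbps × 720 s = 25568.6 Mb
Total: 392285.0 Mb = 49035.6 MB.
At 250 Mbps: 392285.0 / 250 = 1569 s ≈ 26.2 minutes.

26.2 minutes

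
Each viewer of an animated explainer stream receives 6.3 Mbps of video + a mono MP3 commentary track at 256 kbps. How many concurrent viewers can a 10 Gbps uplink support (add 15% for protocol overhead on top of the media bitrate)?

Audio: 256 kbps = 0.256 Mbps.
Per-viewer media rate: 6.556 Mbps.
On the wire with 15% overhead: 7.539 Mbps.
10 Gbps = 10,000 Mbps; 10,000 / 7.539 = 1326.37 → 1326 viewers.

1326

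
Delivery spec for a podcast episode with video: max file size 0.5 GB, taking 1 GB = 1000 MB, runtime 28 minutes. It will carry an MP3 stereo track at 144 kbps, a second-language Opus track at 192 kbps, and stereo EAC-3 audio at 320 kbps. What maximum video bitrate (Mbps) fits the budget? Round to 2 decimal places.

Budget: 0.5 GB = 4000.0 Mb.
28 min = 1680 s
Total bitrate budget: 4000.0 Mb / 1680 s = 2.381 Mbps.
Audio total: 144 + 192 + 320 = 656 kbps = 0.656 Mbps.
Video: 2.381 − 0.656 = 1.725 Mbps.

1.72 Mbps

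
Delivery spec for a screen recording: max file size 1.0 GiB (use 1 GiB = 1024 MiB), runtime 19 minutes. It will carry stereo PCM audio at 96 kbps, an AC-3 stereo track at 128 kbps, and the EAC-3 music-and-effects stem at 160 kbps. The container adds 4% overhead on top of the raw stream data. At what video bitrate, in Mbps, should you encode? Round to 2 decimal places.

Budget: 1.0 GiB = 8589.9 Mb.
Stream payload after overhead: 8589.9 / 1.04 = 8259.6 Mb.
19 min = 1140 s
Total bitrate budget: 8259.6 Mb / 1140 s = 7.245 Mbps.
Audio total: 96 + 128 + 160 = 384 kbps = 0.384 Mbps.
Video: 7.245 − 0.384 = 6.861 Mbps.

6.86 Mbps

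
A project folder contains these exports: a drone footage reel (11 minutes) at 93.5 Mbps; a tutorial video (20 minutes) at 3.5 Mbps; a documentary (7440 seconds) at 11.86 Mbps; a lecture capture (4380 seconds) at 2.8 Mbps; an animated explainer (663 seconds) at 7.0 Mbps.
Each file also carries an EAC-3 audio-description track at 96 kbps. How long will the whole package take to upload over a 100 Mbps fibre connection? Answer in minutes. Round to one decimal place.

Audio: 96 kbps = 0.096 Mbps.
drone footage reel: 93.596 Mbps × 660 s = 61773.4 Mb
tutorial video: 3.596 Mbps × 1200 s = 4315.2 Mb
documentary: 11.956 Mbps × 7440 s = 88952.6 Mb
lecture capture: 2.896 Mbps × 4380 s = 12684.5 Mb
animated explainer: 7.096 Mbps × 663 s = 4704.6 Mb
Total: 172430.3 Mb = 21553.8 MB.
At 100 Mbps: 172430.3 / 100 = 1724 s ≈ 28.7 minutes.

28.7 minutes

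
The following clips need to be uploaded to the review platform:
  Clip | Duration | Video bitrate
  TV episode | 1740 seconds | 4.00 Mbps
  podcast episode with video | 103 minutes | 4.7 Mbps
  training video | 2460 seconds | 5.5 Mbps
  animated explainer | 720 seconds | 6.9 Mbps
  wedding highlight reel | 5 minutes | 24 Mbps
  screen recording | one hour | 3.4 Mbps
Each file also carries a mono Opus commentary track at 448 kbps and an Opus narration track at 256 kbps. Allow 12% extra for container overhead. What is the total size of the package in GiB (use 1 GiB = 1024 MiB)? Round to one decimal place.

11.0 GiB

Audio total: 448 + 256 = 704 kbps = 0.704 Mbps.
TV episode: 4.704 Mbps × 1740 s × 1.12 = 9167.2 Mb
podcast episode with video: 5.404 Mbps × 6180 s × 1.12 = 37404.3 Mb
training video: 6.204 Mbps × 2460 s × 1.12 = 17093.3 Mb
animated explainer: 7.604 Mbps × 720 s × 1.12 = 6131.9 Mb
wedding highlight reel: 24.704 Mbps × 300 s × 1.12 = 8300.5 Mb
screen recording: 4.104 Mbps × 3600 s × 1.12 = 16547.3 Mb
Total: 94644.5 Mb = 11830.6 MB.
= 11.02 GiB.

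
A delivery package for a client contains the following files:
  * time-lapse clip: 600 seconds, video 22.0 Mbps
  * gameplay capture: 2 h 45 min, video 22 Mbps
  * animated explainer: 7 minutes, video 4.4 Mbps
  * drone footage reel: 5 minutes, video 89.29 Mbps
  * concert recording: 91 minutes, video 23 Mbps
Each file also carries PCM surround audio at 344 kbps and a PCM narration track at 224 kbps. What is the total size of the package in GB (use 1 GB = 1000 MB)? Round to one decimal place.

Audio total: 344 + 224 = 568 kbps = 0.568 Mbps.
time-lapse clip: 22.568 Mbps × 600 s = 13540.8 Mb
gameplay capture: 22.568 Mbps × 9900 s = 223423.2 Mb
animated explainer: 4.968 Mbps × 420 s = 2086.6 Mb
drone footage reel: 89.858 Mbps × 300 s = 26957.4 Mb
concert recording: 23.568 Mbps × 5460 s = 128681.3 Mb
Total: 394689.2 Mb = 49336.2 MB.
= 49.34 GB.

49.3 GB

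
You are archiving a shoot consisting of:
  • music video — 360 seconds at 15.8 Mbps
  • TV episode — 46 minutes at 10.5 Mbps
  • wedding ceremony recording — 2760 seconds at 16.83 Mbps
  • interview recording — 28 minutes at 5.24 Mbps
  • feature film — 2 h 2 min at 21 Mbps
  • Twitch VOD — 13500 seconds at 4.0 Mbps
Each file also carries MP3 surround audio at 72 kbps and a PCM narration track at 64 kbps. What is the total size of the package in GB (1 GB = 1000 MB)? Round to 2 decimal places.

37.69 GB

Audio total: 72 + 64 = 136 kbps = 0.136 Mbps.
music video: 15.936 Mbps × 360 s = 5737.0 Mb
TV episode: 10.636 Mbps × 2760 s = 29355.4 Mb
wedding ceremony recording: 16.966 Mbps × 2760 s = 46826.2 Mb
interview recording: 5.376 Mbps × 1680 s = 9031.7 Mb
feature film: 21.136 Mbps × 7320 s = 154715.5 Mb
Twitch VOD: 4.136 Mbps × 13500 s = 55836.0 Mb
Total: 301501.7 Mb = 37687.7 MB.
= 37.69 GB.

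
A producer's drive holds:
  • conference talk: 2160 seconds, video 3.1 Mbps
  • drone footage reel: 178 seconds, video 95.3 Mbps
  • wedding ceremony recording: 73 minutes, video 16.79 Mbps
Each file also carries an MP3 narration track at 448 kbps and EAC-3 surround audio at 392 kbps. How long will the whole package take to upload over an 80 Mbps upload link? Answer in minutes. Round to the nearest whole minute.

21 minutes

Audio total: 448 + 392 = 840 kbps = 0.840 Mbps.
conference talk: 3.940 Mbps × 2160 s = 8510.4 Mb
drone footage reel: 96.140 Mbps × 178 s = 17112.9 Mb
wedding ceremony recording: 17.630 Mbps × 4380 s = 77219.4 Mb
Total: 102842.7 Mb = 12855.3 MB.
At 80 Mbps: 102842.7 / 80 = 1286 s ≈ 21.4 minutes.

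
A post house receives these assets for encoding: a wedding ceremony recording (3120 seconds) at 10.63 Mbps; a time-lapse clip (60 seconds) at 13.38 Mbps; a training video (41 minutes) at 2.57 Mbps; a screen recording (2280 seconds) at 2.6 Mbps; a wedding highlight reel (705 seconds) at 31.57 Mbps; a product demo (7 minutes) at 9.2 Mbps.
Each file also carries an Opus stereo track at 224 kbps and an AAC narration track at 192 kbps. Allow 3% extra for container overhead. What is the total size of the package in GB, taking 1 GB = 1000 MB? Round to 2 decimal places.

9.80 GB

Audio total: 224 + 192 = 416 kbps = 0.416 Mbps.
wedding ceremony recording: 11.046 Mbps × 3120 s × 1.03 = 35497.4 Mb
time-lapse clip: 13.796 Mbps × 60 s × 1.03 = 852.6 Mb
training video: 2.986 Mbps × 2460 s × 1.03 = 7565.9 Mb
screen recording: 3.016 Mbps × 2280 s × 1.03 = 7082.8 Mb
wedding highlight reel: 31.986 Mbps × 705 s × 1.03 = 23226.6 Mb
product demo: 9.616 Mbps × 420 s × 1.03 = 4159.9 Mb
Total: 78385.2 Mb = 9798.2 MB.
= 9.798 GB.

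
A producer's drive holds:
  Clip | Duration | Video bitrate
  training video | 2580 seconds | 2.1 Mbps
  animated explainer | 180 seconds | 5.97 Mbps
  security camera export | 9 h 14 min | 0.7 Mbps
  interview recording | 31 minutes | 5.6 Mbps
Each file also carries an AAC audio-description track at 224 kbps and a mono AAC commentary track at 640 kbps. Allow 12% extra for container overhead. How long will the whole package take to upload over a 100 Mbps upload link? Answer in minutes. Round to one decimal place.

Audio total: 224 + 640 = 864 kbps = 0.864 Mbps.
training video: 2.964 Mbps × 2580 s × 1.12 = 8564.8 Mb
animated explainer: 6.834 Mbps × 180 s × 1.12 = 1377.7 Mb
security camera export: 1.564 Mbps × 33240 s × 1.12 = 58225.8 Mb
interview recording: 6.464 Mbps × 1860 s × 1.12 = 13465.8 Mb
Total: 81634.2 Mb = 10204.3 MB.
At 100 Mbps: 81634.2 / 100 = 816 s ≈ 13.6 minutes.

13.6 minutes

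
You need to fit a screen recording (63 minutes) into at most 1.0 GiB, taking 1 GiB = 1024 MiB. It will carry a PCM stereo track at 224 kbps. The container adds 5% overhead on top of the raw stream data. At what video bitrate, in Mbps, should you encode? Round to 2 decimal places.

Budget: 1.0 GiB = 8589.9 Mb.
Stream payload after overhead: 8589.9 / 1.05 = 8180.9 Mb.
63 min = 3780 s
Total bitrate budget: 8180.9 Mb / 3780 s = 2.164 Mbps.
Audio: 224 kbps = 0.224 Mbps.
Video: 2.164 − 0.224 = 1.940 Mbps.

1.94 Mbps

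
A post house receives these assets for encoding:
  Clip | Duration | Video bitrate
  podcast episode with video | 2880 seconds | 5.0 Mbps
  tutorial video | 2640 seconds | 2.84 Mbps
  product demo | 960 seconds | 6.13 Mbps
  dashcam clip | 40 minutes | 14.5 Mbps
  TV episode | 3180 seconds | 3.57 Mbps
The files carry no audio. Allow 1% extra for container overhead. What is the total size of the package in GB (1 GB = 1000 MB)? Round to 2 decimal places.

9.33 GB

podcast episode with video: 5.000 Mbps × 2880 s × 1.01 = 14544.0 Mb
tutorial video: 2.840 Mbps × 2640 s × 1.01 = 7572.6 Mb
product demo: 6.130 Mbps × 960 s × 1.01 = 5943.6 Mb
dashcam clip: 14.500 Mbps × 2400 s × 1.01 = 35148.0 Mb
TV episode: 3.570 Mbps × 3180 s × 1.01 = 11466.1 Mb
Total: 74674.4 Mb = 9334.3 MB.
= 9.334 GB.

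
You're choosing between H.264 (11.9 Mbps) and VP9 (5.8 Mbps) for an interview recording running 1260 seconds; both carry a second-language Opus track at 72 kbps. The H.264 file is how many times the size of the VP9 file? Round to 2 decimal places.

2.04

Audio: 72 kbps = 0.072 Mbps.
H.264: 11.972 Mbps × 1260 s = 15084.7 Mb = 1.756 GiB.
VP9: 5.872 Mbps × 1260 s = 7398.7 Mb = 0.861 GiB.
Ratio: 1.756 / 0.861 = 2.039.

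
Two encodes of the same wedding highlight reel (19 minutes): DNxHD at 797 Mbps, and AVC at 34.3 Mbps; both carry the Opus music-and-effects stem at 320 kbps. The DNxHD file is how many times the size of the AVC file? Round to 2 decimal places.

23.03

19 min = 1140 s
Audio: 320 kbps = 0.320 Mbps.
DNxHD: 797.320 Mbps × 1140 s = 908944.8 Mb = 113.618 GB.
AVC: 34.620 Mbps × 1140 s = 39466.8 Mb = 4.933 GB.
Ratio: 113.618 / 4.933 = 23.031.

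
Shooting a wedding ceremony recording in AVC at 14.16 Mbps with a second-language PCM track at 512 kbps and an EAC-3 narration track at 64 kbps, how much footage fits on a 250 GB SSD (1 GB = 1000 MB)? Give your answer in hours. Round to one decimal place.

Audio total: 512 + 64 = 576 kbps = 0.576 Mbps.
Total bitrate: 14.16 + 0.576 = 14.736 Mbps.
Capacity: 250 GB = 2,000,000 Mb.
Recording time: 2,000,000 / 14.736 = 135,722 s ≈ 37.7 hours.

37.7 hours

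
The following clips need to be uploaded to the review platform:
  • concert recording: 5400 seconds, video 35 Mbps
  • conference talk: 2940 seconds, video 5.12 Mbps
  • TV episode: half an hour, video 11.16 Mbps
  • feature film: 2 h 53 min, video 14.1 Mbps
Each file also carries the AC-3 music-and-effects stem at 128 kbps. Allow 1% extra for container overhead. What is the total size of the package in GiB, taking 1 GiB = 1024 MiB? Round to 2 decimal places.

43.87 GiB

Audio: 128 kbps = 0.128 Mbps.
concert recording: 35.128 Mbps × 5400 s × 1.01 = 191588.1 Mb
conference talk: 5.248 Mbps × 2940 s × 1.01 = 15583.4 Mb
TV episode: 11.288 Mbps × 1800 s × 1.01 = 20521.6 Mb
feature film: 14.228 Mbps × 10380 s × 1.01 = 149163.5 Mb
Total: 376856.6 Mb = 47107.1 MB.
= 43.87 GiB.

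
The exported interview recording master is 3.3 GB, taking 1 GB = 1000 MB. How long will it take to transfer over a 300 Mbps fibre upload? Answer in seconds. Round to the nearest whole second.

88 seconds

File: 3.3 GB = 26400.0 Mb.
At 300 Mbps: 26400.0 / 300 = 88.0 s ≈ 88 seconds.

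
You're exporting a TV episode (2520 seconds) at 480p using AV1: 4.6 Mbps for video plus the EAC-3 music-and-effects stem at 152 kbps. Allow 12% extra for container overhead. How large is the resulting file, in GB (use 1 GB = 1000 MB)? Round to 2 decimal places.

Audio: 152 kbps = 0.152 Mbps.
Total bitrate: 4.6 + 0.152 = 4.752 Mbps.
Stream data: 4.752 Mbps × 2520 s = 11975.0 Mb.
With 12% container overhead: ×1.12.
13,412 Mb ÷ 8 = 1,677 MB → 1.677 GB.

1.68 GB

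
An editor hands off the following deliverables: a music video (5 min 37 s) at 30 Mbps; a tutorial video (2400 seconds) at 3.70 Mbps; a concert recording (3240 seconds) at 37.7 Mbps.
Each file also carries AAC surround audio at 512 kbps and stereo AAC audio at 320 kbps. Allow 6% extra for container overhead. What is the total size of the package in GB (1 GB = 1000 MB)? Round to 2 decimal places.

19.36 GB

Audio total: 512 + 320 = 832 kbps = 0.832 Mbps.
music video: 30.832 Mbps × 337 s × 1.06 = 11013.8 Mb
tutorial video: 4.532 Mbps × 2400 s × 1.06 = 11529.4 Mb
concert recording: 38.532 Mbps × 3240 s × 1.06 = 132334.3 Mb
Total: 154877.5 Mb = 19359.7 MB.
= 19.36 GB.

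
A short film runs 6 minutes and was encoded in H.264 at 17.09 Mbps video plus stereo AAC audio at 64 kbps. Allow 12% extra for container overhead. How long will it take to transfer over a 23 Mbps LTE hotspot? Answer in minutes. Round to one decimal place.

5.0 minutes

6 min = 360 s
Audio: 64 kbps = 0.064 Mbps.
Total bitrate: 17.154 Mbps.
File: 17.154 Mbps × 360 s = 6175.4 Mb.
With 12% container overhead: ×1.12. → 6916.5 Mb.
At 23 Mbps: 6916.5 / 23 = 300.7 s ≈ 5.01 minutes.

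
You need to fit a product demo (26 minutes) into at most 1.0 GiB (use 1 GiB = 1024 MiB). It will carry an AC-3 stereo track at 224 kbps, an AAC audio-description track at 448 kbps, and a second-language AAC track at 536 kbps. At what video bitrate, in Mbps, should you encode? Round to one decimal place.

4.3 Mbps

Budget: 1.0 GiB = 8589.9 Mb.
26 min = 1560 s
Total bitrate budget: 8589.9 Mb / 1560 s = 5.506 Mbps.
Audio total: 224 + 448 + 536 = 1208 kbps = 1.208 Mbps.
Video: 5.506 − 1.208 = 4.298 Mbps.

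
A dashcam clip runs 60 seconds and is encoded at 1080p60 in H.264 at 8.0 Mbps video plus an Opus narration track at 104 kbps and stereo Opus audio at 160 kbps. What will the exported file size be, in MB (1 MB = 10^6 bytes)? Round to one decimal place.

Audio total: 104 + 160 = 264 kbps = 0.264 Mbps.
Total bitrate: 8.0 + 0.264 = 8.264 Mbps.
Stream data: 8.264 Mbps × 60 s = 495.8 Mb.
495.8 Mb ÷ 8 = 61.98 MB → 61.98 MB.

62.0 MB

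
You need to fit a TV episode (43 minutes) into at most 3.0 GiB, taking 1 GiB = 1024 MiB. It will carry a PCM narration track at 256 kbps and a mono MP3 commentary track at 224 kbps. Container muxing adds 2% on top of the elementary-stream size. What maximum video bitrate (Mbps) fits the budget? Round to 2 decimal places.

9.31 Mbps

Budget: 3.0 GiB = 25769.8 Mb.
Stream payload after overhead: 25769.8 / 1.02 = 25264.5 Mb.
43 min = 2580 s
Total bitrate budget: 25264.5 Mb / 2580 s = 9.792 Mbps.
Audio total: 256 + 224 = 480 kbps = 0.480 Mbps.
Video: 9.792 − 0.480 = 9.312 Mbps.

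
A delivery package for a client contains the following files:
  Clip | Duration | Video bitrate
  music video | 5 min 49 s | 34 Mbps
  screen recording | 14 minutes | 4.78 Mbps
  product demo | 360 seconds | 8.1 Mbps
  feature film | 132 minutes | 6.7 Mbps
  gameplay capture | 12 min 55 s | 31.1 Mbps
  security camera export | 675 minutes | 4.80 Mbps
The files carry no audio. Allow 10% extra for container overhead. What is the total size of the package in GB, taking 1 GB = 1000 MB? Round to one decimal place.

music video: 34.000 Mbps × 349 s × 1.10 = 13052.6 Mb
screen recording: 4.780 Mbps × 840 s × 1.10 = 4416.7 Mb
product demo: 8.100 Mbps × 360 s × 1.10 = 3207.6 Mb
feature film: 6.700 Mbps × 7920 s × 1.10 = 58370.4 Mb
gameplay capture: 31.100 Mbps × 775 s × 1.10 = 26512.8 Mb
security camera export: 4.800 Mbps × 40500 s × 1.10 = 213840.0 Mb
Total: 319400.1 Mb = 39925.0 MB.
= 39.93 GB.

39.9 GB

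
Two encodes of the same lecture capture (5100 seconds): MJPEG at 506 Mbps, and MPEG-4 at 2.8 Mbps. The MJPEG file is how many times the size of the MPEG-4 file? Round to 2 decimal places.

MJPEG: 506.000 Mbps × 5100 s = 2580600.0 Mb = 300.421 GiB.
MPEG-4: 2.800 Mbps × 5100 s = 14280.0 Mb = 1.662 GiB.
Ratio: 300.421 / 1.662 = 180.714.

180.71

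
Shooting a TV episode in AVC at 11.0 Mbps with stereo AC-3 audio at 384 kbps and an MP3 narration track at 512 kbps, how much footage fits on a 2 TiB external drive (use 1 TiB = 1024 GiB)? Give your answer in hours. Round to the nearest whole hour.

411 hours

Audio total: 384 + 512 = 896 kbps = 0.896 Mbps.
Total bitrate: 11.0 + 0.896 = 11.896 Mbps.
Capacity: 2 TiB = 17,592,186 Mb.
Recording time: 17,592,186 / 11.896 = 1,478,832 s ≈ 411 hours.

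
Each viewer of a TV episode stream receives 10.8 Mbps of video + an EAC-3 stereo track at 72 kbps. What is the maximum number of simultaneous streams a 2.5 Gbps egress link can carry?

Audio: 72 kbps = 0.072 Mbps.
Per-viewer media rate: 10.872 Mbps.
2.5 Gbps = 2,500 Mbps; 2,500 / 10.872 = 229.95 → 229 viewers.

229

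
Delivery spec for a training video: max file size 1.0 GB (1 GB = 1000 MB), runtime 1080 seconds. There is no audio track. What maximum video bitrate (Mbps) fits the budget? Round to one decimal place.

7.4 Mbps

Budget: 1.0 GB = 8000.0 Mb.
Total bitrate budget: 8000.0 Mb / 1080 s = 7.407 Mbps.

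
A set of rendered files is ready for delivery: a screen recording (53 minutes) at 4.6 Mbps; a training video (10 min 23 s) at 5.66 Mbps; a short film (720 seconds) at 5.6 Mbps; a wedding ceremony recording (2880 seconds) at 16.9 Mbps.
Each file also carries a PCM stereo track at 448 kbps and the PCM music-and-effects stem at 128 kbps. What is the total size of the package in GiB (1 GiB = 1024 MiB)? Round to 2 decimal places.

Audio total: 448 + 128 = 576 kbps = 0.576 Mbps.
screen recording: 5.176 Mbps × 3180 s = 16459.7 Mb
training video: 6.236 Mbps × 623 s = 3885.0 Mb
short film: 6.176 Mbps × 720 s = 4446.7 Mb
wedding ceremony recording: 17.476 Mbps × 2880 s = 50330.9 Mb
Total: 75122.3 Mb = 9390.3 MB.
= 8.745 GiB.

8.75 GiB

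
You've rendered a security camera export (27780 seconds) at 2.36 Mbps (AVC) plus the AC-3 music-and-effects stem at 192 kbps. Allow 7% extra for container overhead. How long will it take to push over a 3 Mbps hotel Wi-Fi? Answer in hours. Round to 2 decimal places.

7.02 hours

Audio: 192 kbps = 0.192 Mbps.
Total bitrate: 2.552 Mbps.
File: 2.552 Mbps × 27780 s = 70894.6 Mb.
With 7% container overhead: ×1.07. → 75857.2 Mb.
At 3 Mbps: 75857.2 / 3 = 25285.7 s ≈ 7.02 hours.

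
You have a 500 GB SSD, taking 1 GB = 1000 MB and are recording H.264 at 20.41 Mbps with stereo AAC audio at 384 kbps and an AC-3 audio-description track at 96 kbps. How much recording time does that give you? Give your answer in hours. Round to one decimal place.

Audio total: 384 + 96 = 480 kbps = 0.480 Mbps.
Total bitrate: 20.41 + 0.480 = 20.890 Mbps.
Capacity: 500 GB = 4,000,000 Mb.
Recording time: 4,000,000 / 20.890 = 191,479 s ≈ 53.2 hours.

53.2 hours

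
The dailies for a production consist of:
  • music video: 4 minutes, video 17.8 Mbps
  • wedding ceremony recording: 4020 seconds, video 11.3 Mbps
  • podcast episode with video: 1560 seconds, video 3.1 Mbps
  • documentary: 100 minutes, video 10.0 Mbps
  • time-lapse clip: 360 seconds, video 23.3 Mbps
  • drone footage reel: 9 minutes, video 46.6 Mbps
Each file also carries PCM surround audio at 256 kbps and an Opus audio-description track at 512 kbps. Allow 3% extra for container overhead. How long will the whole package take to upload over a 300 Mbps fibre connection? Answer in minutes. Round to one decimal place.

9.0 minutes

Audio total: 256 + 512 = 768 kbps = 0.768 Mbps.
music video: 18.568 Mbps × 240 s × 1.03 = 4590.0 Mb
wedding ceremony recording: 12.068 Mbps × 4020 s × 1.03 = 49968.8 Mb
podcast episode with video: 3.868 Mbps × 1560 s × 1.03 = 6215.1 Mb
documentary: 10.768 Mbps × 6000 s × 1.03 = 66546.2 Mb
time-lapse clip: 24.068 Mbps × 360 s × 1.03 = 8924.4 Mb
drone footage reel: 47.368 Mbps × 540 s × 1.03 = 26346.1 Mb
Total: 162590.6 Mb = 20323.8 MB.
At 300 Mbps: 162590.6 / 300 = 542 s ≈ 9.03 minutes.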